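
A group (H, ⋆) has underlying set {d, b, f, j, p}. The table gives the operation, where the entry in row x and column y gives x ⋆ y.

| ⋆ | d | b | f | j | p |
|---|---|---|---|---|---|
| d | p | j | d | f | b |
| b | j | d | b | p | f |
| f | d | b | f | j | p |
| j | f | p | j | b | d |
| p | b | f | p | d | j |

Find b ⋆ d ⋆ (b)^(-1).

d

The identity is f. In row b, the entry f sits in column p, so b^(-1) = p.
b ⋆ d = j
j ⋆ p = d
(Structurally, H here is isomorphic to the cyclic group Z_5.)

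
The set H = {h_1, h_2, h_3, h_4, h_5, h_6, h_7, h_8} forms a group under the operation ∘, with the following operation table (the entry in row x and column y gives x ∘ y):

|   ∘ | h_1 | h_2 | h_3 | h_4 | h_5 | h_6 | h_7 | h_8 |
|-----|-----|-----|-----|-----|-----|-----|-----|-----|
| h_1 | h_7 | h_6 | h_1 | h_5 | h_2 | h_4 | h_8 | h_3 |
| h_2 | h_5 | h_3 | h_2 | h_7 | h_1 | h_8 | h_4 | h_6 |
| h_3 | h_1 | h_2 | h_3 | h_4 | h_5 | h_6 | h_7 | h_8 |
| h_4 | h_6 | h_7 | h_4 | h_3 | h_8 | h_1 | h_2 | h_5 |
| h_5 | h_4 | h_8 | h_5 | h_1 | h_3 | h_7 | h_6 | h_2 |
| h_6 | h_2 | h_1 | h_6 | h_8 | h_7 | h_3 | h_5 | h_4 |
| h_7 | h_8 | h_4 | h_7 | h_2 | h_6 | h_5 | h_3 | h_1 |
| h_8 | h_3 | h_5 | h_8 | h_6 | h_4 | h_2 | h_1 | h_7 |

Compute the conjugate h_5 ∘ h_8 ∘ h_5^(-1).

h_1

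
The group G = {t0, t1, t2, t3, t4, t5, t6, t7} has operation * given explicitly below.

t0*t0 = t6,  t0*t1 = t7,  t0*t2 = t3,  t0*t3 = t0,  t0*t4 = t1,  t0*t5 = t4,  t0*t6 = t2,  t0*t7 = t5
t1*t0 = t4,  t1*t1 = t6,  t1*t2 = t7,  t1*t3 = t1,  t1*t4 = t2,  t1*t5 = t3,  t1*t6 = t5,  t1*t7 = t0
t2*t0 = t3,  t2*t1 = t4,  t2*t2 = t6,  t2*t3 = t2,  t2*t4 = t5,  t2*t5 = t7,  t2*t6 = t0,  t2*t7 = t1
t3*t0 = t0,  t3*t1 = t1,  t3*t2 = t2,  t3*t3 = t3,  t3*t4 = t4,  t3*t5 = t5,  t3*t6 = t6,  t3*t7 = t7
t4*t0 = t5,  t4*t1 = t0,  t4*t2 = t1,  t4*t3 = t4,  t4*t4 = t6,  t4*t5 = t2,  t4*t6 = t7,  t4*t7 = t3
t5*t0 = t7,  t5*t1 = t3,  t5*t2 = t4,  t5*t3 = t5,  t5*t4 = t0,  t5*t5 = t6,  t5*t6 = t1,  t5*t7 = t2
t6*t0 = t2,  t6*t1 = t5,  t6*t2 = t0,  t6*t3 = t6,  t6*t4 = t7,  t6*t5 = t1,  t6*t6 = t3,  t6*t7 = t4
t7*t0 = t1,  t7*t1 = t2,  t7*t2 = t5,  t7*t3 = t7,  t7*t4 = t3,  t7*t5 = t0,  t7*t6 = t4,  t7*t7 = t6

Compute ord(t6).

2

The identity element is t3 (its row matches the header).
t6^1 = t6
t6^2 = t6 * t6 = t3
The first power of t6 equal to the identity is t6^2, so ord(t6) = 2.
(Structurally, G here is isomorphic to the quaternion group Q_8.)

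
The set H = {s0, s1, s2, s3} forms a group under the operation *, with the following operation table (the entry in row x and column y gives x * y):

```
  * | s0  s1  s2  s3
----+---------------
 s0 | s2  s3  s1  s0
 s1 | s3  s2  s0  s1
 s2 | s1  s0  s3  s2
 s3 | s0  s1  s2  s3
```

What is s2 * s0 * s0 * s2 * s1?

s0

s2 * s0 = s1
s1 * s0 = s3
s3 * s2 = s2
s2 * s1 = s0
(Structurally, H here is isomorphic to the cyclic group Z_4.)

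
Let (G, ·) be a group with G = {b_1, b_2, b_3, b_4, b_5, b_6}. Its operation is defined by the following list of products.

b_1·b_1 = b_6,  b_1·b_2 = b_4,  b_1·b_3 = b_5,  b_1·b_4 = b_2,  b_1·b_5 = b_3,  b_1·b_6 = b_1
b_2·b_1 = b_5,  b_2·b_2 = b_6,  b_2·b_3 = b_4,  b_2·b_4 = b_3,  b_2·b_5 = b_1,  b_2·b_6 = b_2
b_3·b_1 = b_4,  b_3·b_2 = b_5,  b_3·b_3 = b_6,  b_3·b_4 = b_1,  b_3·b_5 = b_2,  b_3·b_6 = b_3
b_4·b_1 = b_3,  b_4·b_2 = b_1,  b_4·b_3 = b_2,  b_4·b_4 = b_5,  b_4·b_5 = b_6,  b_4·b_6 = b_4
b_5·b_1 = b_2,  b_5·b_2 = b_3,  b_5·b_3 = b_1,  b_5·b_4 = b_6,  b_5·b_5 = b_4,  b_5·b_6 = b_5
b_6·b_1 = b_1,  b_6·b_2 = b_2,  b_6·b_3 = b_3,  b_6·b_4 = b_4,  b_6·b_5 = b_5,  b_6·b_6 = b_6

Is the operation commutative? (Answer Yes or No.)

b_5·b_1 = b_2 but b_1·b_5 = b_3.
Since b_5 and b_1 do not commute, G is not abelian.

No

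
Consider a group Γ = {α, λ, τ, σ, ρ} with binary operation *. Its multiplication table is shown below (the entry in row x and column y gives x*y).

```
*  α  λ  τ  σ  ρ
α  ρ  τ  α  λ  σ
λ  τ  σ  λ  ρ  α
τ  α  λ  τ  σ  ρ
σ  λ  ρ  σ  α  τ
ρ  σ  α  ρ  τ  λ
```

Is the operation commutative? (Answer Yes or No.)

Check whether the table is symmetric across its main diagonal.
Every entry (row x, col y) equals the entry (row y, col x), so Γ is abelian.

Yes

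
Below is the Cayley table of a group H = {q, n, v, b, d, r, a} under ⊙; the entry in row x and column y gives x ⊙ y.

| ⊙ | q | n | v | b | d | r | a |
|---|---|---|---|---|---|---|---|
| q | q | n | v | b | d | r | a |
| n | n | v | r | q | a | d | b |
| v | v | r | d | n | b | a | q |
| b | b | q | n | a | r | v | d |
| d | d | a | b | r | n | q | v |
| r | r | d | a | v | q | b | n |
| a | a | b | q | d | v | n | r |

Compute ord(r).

The identity element is q (its row matches the header).
r^1 = r
r^2 = r ⊙ r = b
r^3 = b ⊙ r = v
r^4 = v ⊙ r = a
r^5 = a ⊙ r = n
r^6 = n ⊙ r = d
r^7 = d ⊙ r = q
The first power of r equal to the identity is r^7, so ord(r) = 7.

7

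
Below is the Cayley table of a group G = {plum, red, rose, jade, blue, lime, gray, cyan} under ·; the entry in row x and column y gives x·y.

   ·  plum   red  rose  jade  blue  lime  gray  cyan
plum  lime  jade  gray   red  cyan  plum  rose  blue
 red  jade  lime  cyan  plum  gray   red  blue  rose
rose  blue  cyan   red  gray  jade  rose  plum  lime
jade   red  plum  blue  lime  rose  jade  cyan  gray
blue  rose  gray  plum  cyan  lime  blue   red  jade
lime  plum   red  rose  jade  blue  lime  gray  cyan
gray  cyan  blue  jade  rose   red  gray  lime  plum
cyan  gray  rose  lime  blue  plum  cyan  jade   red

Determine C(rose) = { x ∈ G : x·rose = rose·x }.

{cyan, lime, red, rose}

Compare row rose with column rose entry by entry.
cyan·rose = lime = rose·cyan, so cyan commutes with rose.
plum·rose = gray but rose·plum = blue, so plum does not.
Collecting the elements that commute with rose: C(rose) = {cyan, lime, red, rose}.
(Structurally, G here is isomorphic to the dihedral group D_4.)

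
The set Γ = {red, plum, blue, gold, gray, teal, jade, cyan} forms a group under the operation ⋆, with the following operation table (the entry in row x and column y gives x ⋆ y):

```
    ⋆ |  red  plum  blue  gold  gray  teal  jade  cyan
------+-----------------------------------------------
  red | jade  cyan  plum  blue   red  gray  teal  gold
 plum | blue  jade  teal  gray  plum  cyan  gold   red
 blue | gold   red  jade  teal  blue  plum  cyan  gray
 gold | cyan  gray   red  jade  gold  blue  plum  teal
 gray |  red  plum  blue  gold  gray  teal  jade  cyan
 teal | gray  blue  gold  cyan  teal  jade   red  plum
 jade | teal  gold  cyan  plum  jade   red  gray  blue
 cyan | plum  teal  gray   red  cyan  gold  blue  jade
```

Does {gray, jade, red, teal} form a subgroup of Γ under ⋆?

{gray, jade, red, teal} contains the identity gray.
Checking products: every product of two elements of {gray, jade, red, teal} (read from the table) lies in {gray, jade, red, teal}, so the set is closed.
In a finite group, a nonempty closed subset is a subgroup. So {gray, jade, red, teal} ≤ Γ.

Yes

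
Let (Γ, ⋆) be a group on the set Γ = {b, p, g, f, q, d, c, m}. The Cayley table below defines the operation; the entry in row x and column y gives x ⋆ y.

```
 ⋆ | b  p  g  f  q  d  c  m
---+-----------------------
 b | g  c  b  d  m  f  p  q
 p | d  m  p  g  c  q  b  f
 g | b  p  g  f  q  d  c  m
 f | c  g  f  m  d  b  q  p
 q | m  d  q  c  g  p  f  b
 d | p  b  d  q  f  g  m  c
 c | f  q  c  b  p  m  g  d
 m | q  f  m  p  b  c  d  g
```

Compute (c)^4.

g

c^1 = c
c^2 = c ⋆ c = g
c^3 = g ⋆ c = c
c^4 = c ⋆ c = g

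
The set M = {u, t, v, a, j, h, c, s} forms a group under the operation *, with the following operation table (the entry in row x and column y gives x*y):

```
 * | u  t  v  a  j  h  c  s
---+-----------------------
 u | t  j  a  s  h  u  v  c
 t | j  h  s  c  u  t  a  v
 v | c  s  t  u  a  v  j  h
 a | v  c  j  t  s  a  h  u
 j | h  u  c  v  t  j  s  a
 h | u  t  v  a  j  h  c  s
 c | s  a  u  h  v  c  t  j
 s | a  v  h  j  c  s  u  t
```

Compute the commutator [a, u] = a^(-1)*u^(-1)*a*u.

t

Identity is h; from the table a^(-1) = c and u^(-1) = j.
c*j = v
v*a = u
u*u = t
(Structurally, M here is isomorphic to the quaternion group Q_8.)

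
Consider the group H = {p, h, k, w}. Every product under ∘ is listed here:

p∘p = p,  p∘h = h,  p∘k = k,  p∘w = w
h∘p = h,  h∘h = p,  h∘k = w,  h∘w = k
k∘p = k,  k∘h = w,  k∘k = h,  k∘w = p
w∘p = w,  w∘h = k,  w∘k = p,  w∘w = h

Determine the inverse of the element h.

h

First locate the identity: row p matches the header, so p is the identity.
Scan row h for p: h ∘ h = p. Hence h^(-1) = h.
(Structurally, H here is isomorphic to the cyclic group Z_4.)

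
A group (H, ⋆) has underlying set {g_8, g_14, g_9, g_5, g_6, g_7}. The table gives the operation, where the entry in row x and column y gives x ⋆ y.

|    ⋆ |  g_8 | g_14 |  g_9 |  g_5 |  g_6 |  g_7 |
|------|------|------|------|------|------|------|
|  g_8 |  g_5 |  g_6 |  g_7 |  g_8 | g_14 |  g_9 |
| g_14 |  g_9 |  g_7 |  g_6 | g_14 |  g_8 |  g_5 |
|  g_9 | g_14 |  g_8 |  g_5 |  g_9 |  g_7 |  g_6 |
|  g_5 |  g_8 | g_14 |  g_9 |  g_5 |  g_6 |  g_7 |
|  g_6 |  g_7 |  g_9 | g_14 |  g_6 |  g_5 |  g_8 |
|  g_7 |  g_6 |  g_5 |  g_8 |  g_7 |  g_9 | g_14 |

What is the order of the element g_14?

The identity element is g_5 (its row matches the header).
g_14^1 = g_14
g_14^2 = g_14 ⋆ g_14 = g_7
g_14^3 = g_7 ⋆ g_14 = g_5
The first power of g_14 equal to the identity is g_14^3, so ord(g_14) = 3.
(Structurally, H here is isomorphic to the symmetric group S_3.)

3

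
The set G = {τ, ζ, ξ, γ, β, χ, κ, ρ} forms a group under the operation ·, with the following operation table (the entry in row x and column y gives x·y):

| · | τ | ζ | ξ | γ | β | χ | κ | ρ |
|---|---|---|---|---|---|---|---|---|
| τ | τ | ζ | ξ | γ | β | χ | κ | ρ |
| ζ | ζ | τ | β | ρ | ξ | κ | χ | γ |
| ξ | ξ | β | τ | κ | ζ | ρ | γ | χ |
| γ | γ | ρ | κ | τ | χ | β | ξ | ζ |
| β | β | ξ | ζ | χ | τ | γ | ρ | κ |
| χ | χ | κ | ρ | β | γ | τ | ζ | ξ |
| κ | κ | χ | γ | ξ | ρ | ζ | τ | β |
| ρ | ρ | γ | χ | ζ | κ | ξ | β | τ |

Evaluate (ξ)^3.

ξ

ξ^1 = ξ
ξ^2 = ξ·ξ = τ
ξ^3 = τ·ξ = ξ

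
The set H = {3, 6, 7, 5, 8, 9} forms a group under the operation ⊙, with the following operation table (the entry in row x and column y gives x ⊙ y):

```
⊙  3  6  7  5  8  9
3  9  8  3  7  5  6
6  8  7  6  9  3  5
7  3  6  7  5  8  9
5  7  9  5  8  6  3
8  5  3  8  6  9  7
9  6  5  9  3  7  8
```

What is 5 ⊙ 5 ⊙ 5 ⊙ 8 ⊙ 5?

5 ⊙ 5 = 8
8 ⊙ 5 = 6
6 ⊙ 8 = 3
3 ⊙ 5 = 7
(Structurally, H here is isomorphic to the cyclic group Z_6.)

7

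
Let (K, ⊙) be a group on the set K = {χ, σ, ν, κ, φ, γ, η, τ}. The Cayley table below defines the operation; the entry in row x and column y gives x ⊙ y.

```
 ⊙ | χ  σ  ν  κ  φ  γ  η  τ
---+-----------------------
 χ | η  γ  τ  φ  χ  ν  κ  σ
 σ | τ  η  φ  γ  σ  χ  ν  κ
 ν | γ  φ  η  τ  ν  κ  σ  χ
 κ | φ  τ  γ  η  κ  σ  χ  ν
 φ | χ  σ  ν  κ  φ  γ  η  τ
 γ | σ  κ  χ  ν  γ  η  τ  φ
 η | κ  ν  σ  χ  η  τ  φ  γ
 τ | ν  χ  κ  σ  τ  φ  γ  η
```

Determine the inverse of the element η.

η

First locate the identity: row φ matches the header, so φ is the identity.
Scan row η for φ: η ⊙ η = φ. Hence η^(-1) = η.
(Structurally, K here is isomorphic to the quaternion group Q_8.)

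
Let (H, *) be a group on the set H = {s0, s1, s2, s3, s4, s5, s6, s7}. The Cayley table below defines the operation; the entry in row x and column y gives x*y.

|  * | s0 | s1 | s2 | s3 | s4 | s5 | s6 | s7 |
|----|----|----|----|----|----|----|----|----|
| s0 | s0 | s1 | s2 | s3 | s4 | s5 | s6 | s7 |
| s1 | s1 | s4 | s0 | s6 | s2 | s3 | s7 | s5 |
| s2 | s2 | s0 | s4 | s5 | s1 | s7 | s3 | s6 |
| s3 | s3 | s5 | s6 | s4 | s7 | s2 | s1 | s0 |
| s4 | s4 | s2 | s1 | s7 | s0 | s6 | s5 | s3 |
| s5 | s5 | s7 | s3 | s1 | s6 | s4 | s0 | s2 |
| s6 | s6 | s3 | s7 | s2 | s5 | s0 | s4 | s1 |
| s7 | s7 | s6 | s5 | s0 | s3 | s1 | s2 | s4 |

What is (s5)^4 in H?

s5^1 = s5
s5^2 = s5*s5 = s4
s5^3 = s4*s5 = s6
s5^4 = s6*s5 = s0

s0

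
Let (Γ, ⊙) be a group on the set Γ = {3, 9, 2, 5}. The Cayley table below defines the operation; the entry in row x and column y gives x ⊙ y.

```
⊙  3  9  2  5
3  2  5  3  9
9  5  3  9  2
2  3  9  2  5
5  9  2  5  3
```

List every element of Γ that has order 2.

Identity is 2. Compute the order of each non-identity element by repeated multiplication:
  3: 3 → 2  (order 2)
  9: 9 → 3 → 5 → 2  (order 4)
  5: 5 → 3 → 9 → 2  (order 4)
Elements of order 2: {3}.

{3}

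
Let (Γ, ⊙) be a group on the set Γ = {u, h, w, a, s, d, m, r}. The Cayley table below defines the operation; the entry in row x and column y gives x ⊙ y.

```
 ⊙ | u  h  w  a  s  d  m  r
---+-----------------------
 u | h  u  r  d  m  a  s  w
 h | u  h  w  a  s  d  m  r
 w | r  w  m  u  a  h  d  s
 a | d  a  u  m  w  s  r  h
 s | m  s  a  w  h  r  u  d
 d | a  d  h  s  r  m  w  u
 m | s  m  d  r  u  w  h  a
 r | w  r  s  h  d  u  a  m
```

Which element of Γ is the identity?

h

The identity e satisfies e ⊙ x = x for all x, so its row in the table reproduces the column headers.
Row h reads: u, h, w, a, s, d, m, r — exactly the header order. So h is the identity.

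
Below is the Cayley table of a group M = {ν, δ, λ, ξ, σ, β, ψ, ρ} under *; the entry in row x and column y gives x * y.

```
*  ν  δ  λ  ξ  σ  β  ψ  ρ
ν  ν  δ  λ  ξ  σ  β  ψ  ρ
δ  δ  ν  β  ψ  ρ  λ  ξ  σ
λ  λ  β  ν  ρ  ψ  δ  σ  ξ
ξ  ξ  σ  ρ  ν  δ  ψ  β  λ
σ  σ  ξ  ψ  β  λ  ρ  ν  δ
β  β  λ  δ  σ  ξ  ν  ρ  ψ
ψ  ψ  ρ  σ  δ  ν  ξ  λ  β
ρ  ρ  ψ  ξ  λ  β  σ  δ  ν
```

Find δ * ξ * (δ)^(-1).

ρ

The identity is ν. In row δ, the entry ν sits in column δ, so δ^(-1) = δ.
δ * ξ = ψ
ψ * δ = ρ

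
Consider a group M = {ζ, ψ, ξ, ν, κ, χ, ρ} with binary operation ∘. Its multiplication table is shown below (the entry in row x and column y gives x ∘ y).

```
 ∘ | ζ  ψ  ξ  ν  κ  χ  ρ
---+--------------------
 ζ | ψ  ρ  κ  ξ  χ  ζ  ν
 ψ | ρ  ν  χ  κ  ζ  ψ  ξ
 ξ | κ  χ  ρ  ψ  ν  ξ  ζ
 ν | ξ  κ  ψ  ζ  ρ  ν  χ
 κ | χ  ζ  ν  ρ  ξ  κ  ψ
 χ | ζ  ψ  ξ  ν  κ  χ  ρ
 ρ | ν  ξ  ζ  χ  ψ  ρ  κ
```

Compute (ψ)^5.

ψ^1 = ψ
ψ^2 = ψ ∘ ψ = ν
ψ^3 = ν ∘ ψ = κ
ψ^4 = κ ∘ ψ = ζ
ψ^5 = ζ ∘ ψ = ρ

ρ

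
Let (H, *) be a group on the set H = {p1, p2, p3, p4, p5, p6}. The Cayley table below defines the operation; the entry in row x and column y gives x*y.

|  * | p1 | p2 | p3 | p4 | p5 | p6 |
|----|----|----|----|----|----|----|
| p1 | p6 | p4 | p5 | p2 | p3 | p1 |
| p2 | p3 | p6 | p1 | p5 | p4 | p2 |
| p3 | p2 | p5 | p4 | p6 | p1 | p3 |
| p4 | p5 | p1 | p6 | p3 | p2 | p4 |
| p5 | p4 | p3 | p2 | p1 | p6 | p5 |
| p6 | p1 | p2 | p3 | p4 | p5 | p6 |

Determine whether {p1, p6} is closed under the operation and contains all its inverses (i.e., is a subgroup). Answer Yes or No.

{p1, p6} contains the identity p6.
Checking products: every product of two elements of {p1, p6} (read from the table) lies in {p1, p6}, so the set is closed.
In a finite group, a nonempty closed subset is a subgroup. So {p1, p6} ≤ H.

Yes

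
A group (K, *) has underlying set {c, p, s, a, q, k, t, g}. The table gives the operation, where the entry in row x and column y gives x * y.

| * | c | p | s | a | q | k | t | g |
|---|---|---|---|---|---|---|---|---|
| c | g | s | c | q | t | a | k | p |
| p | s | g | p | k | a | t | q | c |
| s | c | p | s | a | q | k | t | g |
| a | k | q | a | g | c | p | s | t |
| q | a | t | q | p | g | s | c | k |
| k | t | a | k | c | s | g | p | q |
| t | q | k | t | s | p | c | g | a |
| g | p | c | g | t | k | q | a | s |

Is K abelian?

p * k = t but k * p = a.
Since p and k do not commute, K is not abelian.

No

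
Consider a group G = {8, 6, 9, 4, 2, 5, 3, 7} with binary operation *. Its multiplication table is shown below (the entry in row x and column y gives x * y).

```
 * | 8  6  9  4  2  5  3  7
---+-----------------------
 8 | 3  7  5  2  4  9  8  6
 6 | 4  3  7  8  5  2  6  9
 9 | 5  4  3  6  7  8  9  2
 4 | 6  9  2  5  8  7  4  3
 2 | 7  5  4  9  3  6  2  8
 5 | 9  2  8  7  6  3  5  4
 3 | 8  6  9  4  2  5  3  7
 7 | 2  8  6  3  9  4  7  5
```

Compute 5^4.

5^1 = 5
5^2 = 5 * 5 = 3
5^3 = 3 * 5 = 5
5^4 = 5 * 5 = 3
(Structurally, G here is isomorphic to the dihedral group D_4.)

3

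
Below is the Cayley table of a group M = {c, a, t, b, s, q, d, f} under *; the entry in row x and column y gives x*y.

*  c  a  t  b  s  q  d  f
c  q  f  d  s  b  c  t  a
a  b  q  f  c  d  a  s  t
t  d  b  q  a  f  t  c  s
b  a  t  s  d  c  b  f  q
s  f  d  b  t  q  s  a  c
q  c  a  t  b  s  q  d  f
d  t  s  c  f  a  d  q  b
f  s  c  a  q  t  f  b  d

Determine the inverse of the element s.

First locate the identity: row q matches the header, so q is the identity.
Scan row s for q: s*s = q. Hence s^(-1) = s.

s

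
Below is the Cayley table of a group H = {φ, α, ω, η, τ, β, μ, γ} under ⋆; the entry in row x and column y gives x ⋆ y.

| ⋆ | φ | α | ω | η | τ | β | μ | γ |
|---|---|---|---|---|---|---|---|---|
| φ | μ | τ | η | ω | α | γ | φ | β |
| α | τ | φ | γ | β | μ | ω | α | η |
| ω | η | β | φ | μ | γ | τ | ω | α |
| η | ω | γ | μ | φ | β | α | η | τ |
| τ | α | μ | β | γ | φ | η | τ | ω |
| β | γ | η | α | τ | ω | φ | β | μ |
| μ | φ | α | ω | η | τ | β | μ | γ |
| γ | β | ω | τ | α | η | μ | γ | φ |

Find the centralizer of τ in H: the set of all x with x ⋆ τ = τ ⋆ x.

{α, μ, τ, φ}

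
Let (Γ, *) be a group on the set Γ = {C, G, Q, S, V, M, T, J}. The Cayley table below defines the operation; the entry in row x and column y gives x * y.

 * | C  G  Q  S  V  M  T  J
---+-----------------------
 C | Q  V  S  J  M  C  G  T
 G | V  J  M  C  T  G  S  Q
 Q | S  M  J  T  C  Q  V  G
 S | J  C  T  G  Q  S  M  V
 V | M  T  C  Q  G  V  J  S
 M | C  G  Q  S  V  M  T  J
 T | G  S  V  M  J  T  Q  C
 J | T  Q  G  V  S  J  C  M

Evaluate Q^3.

Q^1 = Q
Q^2 = Q * Q = J
Q^3 = J * Q = G
(Structurally, Γ here is isomorphic to the cyclic group Z_8.)

G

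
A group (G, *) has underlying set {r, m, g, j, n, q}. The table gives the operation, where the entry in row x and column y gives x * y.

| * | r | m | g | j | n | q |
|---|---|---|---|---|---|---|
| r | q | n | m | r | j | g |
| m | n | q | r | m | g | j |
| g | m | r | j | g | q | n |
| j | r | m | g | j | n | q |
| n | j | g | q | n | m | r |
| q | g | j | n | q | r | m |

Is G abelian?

Check whether the table is symmetric across its main diagonal.
Every entry (row x, col y) equals the entry (row y, col x), so G is abelian.

Yes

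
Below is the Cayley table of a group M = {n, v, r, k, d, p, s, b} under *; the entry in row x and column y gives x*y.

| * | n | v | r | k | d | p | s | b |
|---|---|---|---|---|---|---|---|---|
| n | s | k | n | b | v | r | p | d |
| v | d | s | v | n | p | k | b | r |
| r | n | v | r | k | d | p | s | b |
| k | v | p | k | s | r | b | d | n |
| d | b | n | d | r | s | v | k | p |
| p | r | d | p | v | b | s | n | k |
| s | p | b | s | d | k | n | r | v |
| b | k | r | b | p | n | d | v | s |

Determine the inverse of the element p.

n

First locate the identity: row r matches the header, so r is the identity.
Scan row p for r: p*n = r. Hence p^(-1) = n.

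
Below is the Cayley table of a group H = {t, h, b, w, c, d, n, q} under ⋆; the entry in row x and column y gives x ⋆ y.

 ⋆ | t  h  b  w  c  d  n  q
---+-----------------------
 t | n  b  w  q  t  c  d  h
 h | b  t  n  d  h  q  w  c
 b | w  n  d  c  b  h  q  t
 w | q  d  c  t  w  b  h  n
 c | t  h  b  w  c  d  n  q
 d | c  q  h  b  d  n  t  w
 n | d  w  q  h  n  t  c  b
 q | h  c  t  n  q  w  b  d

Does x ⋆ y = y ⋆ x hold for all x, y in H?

Yes

Check whether the table is symmetric across its main diagonal.
Every entry (row x, col y) equals the entry (row y, col x), so H is abelian.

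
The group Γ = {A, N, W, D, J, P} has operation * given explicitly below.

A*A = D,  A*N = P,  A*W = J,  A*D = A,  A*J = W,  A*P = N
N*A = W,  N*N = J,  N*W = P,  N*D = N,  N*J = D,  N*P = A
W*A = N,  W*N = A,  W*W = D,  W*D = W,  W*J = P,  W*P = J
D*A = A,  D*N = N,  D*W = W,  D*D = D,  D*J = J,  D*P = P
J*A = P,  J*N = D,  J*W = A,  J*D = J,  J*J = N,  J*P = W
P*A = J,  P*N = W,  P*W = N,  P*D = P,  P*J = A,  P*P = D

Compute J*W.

A

Read row J, column W: J*W = A.
(Structurally, Γ here is isomorphic to the symmetric group S_3.)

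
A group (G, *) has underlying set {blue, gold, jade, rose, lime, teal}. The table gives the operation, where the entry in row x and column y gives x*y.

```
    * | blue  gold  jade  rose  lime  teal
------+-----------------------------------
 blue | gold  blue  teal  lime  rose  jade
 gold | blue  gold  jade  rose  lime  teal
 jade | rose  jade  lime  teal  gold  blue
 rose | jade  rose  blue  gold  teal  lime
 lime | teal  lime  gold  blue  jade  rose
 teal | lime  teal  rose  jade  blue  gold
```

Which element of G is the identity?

The identity e satisfies e*x = x for all x, so its row in the table reproduces the column headers.
Row gold reads: blue, gold, jade, rose, lime, teal — exactly the header order. So gold is the identity.
(Structurally, G here is isomorphic to the symmetric group S_3.)

gold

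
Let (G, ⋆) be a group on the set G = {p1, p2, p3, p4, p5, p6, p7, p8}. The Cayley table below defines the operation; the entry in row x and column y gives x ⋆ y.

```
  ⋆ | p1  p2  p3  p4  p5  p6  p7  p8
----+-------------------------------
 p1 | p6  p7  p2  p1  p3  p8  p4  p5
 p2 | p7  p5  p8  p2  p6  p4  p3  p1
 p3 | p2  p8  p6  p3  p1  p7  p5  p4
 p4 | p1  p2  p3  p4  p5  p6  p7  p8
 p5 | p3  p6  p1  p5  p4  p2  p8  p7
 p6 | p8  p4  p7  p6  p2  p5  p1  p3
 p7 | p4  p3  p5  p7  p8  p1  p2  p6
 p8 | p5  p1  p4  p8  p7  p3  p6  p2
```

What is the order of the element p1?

The identity element is p4 (its row matches the header).
p1^1 = p1
p1^2 = p1 ⋆ p1 = p6
p1^3 = p6 ⋆ p1 = p8
p1^4 = p8 ⋆ p1 = p5
p1^5 = p5 ⋆ p1 = p3
p1^6 = p3 ⋆ p1 = p2
p1^7 = p2 ⋆ p1 = p7
p1^8 = p7 ⋆ p1 = p4
The first power of p1 equal to the identity is p1^8, so ord(p1) = 8.
(Structurally, G here is isomorphic to the cyclic group Z_8.)

8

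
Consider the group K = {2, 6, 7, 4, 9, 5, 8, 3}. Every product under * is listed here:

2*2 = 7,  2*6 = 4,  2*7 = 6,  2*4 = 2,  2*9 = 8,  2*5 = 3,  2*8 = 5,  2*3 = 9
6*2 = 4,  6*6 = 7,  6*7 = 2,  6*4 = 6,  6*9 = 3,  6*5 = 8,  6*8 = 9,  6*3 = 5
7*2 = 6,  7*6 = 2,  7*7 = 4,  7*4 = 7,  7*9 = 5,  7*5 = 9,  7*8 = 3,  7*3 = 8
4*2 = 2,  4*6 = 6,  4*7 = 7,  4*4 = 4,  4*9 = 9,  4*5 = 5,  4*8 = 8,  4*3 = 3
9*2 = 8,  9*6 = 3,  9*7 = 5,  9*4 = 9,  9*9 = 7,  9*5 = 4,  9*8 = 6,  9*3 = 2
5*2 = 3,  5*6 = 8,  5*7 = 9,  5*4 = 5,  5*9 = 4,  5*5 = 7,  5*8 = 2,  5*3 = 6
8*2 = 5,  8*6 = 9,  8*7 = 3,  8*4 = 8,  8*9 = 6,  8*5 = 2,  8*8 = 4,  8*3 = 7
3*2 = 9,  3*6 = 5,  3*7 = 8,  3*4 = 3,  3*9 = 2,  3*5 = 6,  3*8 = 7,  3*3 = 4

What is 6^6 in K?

6^1 = 6
6^2 = 6*6 = 7
6^3 = 7*6 = 2
6^4 = 2*6 = 4
6^5 = 4*6 = 6
6^6 = 6*6 = 7

7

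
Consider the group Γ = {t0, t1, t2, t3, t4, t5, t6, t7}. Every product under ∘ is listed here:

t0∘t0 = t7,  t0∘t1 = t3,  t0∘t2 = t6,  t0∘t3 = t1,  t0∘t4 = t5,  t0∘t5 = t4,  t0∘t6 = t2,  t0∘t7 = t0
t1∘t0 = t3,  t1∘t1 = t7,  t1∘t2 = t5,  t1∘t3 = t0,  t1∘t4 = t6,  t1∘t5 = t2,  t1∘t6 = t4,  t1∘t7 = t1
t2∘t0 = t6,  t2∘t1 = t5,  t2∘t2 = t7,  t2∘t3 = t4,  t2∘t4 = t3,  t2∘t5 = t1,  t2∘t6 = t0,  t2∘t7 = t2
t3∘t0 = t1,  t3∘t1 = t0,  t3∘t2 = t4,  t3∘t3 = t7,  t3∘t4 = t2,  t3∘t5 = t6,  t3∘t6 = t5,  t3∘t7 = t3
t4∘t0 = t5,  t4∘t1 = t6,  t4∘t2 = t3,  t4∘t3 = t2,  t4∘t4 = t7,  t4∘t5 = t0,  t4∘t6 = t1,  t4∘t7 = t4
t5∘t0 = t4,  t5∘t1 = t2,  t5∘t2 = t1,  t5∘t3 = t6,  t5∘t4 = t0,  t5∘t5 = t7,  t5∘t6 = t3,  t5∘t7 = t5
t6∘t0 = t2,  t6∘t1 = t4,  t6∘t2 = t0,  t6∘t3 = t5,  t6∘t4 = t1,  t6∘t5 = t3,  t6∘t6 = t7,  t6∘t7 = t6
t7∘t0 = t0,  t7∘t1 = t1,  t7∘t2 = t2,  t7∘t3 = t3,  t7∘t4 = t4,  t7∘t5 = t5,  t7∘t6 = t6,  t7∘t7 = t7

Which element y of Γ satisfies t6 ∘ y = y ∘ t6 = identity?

t6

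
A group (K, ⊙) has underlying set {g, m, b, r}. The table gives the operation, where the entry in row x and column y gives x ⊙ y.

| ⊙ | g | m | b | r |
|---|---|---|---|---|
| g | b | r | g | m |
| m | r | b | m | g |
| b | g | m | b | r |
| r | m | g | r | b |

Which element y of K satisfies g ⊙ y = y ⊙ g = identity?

First locate the identity: row b matches the header, so b is the identity.
Scan row g for b: g ⊙ g = b. Hence g^(-1) = g.

g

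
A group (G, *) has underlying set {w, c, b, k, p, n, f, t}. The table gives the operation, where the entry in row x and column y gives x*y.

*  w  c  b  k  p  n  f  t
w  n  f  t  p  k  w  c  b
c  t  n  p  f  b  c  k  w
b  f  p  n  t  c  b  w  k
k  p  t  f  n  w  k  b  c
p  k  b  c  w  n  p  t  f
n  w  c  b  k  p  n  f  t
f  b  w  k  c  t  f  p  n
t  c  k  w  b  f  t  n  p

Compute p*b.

Read row p, column b: p*b = c.

c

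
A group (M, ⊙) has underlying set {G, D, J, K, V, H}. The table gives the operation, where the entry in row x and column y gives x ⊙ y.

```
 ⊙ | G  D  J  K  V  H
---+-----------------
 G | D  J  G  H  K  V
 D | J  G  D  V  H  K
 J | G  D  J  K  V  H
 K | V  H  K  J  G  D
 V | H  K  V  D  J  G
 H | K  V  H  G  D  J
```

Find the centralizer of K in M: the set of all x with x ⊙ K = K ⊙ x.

{J, K}

Compare row K with column K entry by entry.
V ⊙ K = D but K ⊙ V = G, so V does not.
Collecting the elements that commute with K: C(K) = {J, K}.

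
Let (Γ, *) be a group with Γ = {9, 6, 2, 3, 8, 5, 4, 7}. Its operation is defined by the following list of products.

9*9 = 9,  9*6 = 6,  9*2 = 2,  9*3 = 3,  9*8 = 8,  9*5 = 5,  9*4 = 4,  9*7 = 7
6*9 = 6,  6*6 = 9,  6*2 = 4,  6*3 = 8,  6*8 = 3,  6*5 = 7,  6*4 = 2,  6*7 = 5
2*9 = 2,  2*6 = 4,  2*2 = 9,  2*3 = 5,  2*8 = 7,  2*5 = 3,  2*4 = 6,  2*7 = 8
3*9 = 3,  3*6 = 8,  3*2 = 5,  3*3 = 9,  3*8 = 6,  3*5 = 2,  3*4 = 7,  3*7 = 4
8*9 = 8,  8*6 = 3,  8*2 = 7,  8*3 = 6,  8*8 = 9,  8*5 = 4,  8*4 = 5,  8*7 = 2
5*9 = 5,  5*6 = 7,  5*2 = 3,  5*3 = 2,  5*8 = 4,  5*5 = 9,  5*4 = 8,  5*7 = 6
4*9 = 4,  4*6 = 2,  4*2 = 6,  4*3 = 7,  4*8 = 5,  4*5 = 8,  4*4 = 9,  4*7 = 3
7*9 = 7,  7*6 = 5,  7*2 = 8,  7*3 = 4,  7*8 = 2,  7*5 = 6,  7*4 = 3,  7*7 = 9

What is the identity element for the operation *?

The identity e satisfies e * x = x for all x, so its row in the table reproduces the column headers.
Row 9 reads: 9, 6, 2, 3, 8, 5, 4, 7 — exactly the header order. So 9 is the identity.
(Structurally, Γ here is isomorphic to the elementary abelian group (Z_2)^3.)

9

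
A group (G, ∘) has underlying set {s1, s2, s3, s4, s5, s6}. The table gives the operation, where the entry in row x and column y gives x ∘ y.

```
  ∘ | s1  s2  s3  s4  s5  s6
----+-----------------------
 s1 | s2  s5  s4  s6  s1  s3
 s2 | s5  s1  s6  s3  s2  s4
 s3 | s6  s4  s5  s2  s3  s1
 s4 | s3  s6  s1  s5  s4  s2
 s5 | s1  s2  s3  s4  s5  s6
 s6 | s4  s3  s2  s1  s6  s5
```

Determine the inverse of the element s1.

First locate the identity: row s5 matches the header, so s5 is the identity.
Scan row s1 for s5: s1 ∘ s2 = s5. Hence s1^(-1) = s2.

s2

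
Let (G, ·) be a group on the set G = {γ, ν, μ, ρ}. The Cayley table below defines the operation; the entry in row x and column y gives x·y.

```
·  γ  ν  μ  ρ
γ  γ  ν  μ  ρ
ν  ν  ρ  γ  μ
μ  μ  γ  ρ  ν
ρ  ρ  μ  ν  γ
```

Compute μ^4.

γ

μ^1 = μ
μ^2 = μ·μ = ρ
μ^3 = ρ·μ = ν
μ^4 = ν·μ = γ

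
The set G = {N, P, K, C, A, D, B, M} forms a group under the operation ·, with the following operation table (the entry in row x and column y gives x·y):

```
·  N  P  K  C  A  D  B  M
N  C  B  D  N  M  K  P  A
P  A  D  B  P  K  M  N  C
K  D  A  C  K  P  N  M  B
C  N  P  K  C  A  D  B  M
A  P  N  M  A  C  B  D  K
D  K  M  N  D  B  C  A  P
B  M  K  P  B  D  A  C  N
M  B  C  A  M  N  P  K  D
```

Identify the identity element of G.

C

The identity e satisfies e·x = x for all x, so its row in the table reproduces the column headers.
Row C reads: N, P, K, C, A, D, B, M — exactly the header order. So C is the identity.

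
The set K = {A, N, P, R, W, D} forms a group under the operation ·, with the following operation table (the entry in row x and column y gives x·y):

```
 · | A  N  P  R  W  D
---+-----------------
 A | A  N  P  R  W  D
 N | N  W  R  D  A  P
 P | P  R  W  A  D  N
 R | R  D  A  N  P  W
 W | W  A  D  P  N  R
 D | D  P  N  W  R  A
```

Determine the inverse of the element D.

D

First locate the identity: row A matches the header, so A is the identity.
Scan row D for A: D·D = A. Hence D^(-1) = D.
(Structurally, K here is isomorphic to the cyclic group Z_6.)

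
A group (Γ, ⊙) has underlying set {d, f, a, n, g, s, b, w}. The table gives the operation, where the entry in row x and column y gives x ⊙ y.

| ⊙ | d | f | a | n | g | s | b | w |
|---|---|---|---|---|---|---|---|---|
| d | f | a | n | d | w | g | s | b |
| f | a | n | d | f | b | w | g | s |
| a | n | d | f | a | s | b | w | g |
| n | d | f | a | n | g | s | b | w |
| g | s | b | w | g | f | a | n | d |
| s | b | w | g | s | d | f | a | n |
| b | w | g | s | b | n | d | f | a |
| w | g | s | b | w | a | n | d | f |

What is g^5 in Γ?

g

g^1 = g
g^2 = g ⊙ g = f
g^3 = f ⊙ g = b
g^4 = b ⊙ g = n
g^5 = n ⊙ g = g
(Structurally, Γ here is isomorphic to the quaternion group Q_8.)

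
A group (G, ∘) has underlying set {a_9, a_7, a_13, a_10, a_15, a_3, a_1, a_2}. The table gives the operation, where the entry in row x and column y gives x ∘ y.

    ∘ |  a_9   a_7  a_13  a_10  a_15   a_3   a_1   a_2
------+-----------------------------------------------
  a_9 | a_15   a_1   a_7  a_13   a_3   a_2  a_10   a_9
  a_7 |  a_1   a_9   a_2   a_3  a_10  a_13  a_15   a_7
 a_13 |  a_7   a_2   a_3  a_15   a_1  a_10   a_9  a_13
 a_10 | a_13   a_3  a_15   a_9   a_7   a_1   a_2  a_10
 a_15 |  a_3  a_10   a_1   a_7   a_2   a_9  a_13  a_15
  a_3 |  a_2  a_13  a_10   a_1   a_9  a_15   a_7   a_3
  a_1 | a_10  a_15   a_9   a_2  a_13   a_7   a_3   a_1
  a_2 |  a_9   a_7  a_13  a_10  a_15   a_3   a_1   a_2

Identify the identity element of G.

a_2

The identity e satisfies e ∘ x = x for all x, so its row in the table reproduces the column headers.
Row a_2 reads: a_9, a_7, a_13, a_10, a_15, a_3, a_1, a_2 — exactly the header order. So a_2 is the identity.
(Structurally, G here is isomorphic to the cyclic group Z_8.)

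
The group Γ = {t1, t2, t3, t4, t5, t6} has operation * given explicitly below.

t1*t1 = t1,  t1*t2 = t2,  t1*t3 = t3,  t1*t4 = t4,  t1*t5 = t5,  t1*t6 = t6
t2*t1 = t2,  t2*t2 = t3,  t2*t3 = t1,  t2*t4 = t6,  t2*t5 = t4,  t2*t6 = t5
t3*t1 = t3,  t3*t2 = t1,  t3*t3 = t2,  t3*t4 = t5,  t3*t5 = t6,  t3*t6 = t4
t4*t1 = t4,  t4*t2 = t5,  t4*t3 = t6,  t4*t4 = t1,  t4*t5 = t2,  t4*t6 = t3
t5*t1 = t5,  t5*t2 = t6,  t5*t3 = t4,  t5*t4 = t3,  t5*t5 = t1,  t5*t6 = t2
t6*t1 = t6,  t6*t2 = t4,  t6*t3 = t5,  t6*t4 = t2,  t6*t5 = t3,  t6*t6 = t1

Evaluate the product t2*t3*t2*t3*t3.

t2*t3 = t1
t1*t2 = t2
t2*t3 = t1
t1*t3 = t3

t3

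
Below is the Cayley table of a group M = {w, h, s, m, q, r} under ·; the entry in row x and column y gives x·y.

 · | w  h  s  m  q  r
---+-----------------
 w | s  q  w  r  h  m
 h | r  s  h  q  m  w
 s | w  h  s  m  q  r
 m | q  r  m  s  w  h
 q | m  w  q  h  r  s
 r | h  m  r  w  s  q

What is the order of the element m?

The identity element is s (its row matches the header).
m^1 = m
m^2 = m·m = s
The first power of m equal to the identity is m^2, so ord(m) = 2.

2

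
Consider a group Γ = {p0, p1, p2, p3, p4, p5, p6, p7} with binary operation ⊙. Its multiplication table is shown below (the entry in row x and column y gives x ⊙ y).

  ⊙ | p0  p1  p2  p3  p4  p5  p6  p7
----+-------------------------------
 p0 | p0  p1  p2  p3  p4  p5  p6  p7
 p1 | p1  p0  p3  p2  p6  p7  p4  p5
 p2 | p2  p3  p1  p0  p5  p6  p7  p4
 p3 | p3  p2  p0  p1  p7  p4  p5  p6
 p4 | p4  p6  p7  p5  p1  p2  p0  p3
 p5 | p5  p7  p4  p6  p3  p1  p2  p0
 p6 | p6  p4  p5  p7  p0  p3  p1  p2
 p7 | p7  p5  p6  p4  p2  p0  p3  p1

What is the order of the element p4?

The identity element is p0 (its row matches the header).
p4^1 = p4
p4^2 = p4 ⊙ p4 = p1
p4^3 = p1 ⊙ p4 = p6
p4^4 = p6 ⊙ p4 = p0
The first power of p4 equal to the identity is p4^4, so ord(p4) = 4.

4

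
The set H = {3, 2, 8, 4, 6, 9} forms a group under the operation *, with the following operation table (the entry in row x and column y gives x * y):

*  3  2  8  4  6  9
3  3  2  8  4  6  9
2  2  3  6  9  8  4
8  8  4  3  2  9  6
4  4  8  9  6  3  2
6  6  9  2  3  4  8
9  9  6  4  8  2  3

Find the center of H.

{3}

An element z is central iff its row equals its column in the table.
For 9: 9 * 4 = 8 ≠ 2 = 4 * 9, so 9 ∉ Z.
Checking each element this way leaves Z(H) = {3}.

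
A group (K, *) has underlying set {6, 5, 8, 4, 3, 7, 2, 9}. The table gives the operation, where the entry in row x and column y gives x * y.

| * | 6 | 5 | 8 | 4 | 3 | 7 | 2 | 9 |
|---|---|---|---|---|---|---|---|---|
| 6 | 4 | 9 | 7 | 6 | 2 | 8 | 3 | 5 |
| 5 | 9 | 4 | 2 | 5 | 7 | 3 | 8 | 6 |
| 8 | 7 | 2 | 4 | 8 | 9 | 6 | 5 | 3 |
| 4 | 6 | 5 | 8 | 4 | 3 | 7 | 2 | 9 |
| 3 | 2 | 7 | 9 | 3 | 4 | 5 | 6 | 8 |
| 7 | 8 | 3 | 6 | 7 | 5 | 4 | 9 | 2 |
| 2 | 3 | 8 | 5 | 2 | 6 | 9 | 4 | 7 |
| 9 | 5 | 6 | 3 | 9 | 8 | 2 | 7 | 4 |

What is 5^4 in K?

4

5^1 = 5
5^2 = 5 * 5 = 4
5^3 = 4 * 5 = 5
5^4 = 5 * 5 = 4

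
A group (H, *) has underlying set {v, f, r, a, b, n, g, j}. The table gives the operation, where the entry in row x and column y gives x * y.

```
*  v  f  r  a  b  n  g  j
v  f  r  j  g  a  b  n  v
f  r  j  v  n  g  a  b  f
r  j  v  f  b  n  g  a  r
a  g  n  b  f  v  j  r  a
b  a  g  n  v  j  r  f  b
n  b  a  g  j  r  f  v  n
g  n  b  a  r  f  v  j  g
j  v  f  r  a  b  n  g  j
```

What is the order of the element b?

The identity element is j (its row matches the header).
b^1 = b
b^2 = b * b = j
The first power of b equal to the identity is b^2, so ord(b) = 2.
(Structurally, H here is isomorphic to Z_2 x Z_4.)

2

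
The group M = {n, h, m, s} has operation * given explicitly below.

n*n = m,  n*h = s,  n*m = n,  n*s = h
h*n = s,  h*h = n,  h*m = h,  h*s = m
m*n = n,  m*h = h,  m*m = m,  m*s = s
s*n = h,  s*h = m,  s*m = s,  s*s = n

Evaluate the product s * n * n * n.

h

s * n = h
h * n = s
s * n = h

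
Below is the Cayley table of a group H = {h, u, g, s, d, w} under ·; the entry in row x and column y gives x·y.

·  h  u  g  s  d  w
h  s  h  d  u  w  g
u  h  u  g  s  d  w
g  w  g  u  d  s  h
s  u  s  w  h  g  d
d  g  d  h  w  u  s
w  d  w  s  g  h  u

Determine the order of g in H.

2

The identity element is u (its row matches the header).
g^1 = g
g^2 = g·g = u
The first power of g equal to the identity is g^2, so ord(g) = 2.
(Structurally, H here is isomorphic to the symmetric group S_3.)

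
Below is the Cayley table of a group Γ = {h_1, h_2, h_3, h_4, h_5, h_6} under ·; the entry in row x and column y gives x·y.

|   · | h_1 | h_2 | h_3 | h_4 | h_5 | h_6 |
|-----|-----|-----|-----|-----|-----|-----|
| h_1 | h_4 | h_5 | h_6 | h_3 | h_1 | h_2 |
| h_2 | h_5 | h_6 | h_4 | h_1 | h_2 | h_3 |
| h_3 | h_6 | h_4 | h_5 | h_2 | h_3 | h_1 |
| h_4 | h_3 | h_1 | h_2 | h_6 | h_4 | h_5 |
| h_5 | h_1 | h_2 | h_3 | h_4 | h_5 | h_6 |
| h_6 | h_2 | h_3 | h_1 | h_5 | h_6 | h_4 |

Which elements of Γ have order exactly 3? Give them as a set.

Identity is h_5. Compute the order of each non-identity element by repeated multiplication:
  h_1: h_1 → h_4 → h_3 → h_6 → h_2 → h_5  (order 6)
  h_2: h_2 → h_6 → h_3 → h_4 → h_1 → h_5  (order 6)
  h_3: h_3 → h_5  (order 2)
  h_4: h_4 → h_6 → h_5  (order 3)
  h_6: h_6 → h_4 → h_5  (order 3)
Elements of order 3: {h_4, h_6}.

{h_4, h_6}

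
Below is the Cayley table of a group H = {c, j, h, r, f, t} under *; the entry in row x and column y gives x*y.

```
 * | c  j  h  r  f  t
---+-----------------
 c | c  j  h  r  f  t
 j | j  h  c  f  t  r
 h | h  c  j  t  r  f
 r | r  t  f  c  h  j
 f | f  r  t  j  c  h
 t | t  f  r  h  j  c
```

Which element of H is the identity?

c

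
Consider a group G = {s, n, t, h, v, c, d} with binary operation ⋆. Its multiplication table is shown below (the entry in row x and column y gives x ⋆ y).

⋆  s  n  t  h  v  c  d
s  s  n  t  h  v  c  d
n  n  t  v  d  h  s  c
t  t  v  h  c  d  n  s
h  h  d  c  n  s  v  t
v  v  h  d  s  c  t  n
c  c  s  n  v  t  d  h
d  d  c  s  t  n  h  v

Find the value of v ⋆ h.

Read row v, column h: v ⋆ h = s.

s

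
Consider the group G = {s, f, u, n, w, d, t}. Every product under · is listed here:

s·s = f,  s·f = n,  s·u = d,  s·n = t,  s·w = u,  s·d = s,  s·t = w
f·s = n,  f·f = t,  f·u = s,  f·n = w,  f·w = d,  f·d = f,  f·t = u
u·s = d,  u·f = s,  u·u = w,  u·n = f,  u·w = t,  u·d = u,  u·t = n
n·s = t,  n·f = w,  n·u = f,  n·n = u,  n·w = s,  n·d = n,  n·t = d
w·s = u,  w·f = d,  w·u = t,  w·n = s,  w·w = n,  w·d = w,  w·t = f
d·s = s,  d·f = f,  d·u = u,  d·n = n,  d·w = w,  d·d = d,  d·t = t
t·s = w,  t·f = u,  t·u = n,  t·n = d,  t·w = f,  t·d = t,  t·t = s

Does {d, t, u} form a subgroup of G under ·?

No

u·u = w, which is not in {d, t, u}.
The subset is not closed under ·, so it is not a subgroup.
(Structurally, G here is isomorphic to the cyclic group Z_7.)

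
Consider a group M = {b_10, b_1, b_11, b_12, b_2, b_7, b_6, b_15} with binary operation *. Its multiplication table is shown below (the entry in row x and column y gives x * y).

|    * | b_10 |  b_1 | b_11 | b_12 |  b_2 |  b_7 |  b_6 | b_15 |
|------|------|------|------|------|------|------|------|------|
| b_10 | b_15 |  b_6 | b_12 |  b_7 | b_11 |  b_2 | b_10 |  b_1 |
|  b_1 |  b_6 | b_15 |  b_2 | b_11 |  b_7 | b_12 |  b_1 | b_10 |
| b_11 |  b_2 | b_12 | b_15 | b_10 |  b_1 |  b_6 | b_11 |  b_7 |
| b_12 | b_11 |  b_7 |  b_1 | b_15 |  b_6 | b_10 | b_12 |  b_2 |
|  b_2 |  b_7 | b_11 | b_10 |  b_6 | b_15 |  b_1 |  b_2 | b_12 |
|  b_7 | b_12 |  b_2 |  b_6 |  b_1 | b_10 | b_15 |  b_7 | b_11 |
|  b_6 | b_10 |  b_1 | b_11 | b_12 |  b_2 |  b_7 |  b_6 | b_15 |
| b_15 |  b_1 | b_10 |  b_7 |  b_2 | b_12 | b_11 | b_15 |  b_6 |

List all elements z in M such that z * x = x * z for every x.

{b_15, b_6}

An element z is central iff its row equals its column in the table.
For b_1: b_1 * b_12 = b_11 ≠ b_7 = b_12 * b_1, so b_1 ∉ Z.
Checking each element this way leaves Z(M) = {b_15, b_6}.
(Structurally, M here is isomorphic to the quaternion group Q_8.)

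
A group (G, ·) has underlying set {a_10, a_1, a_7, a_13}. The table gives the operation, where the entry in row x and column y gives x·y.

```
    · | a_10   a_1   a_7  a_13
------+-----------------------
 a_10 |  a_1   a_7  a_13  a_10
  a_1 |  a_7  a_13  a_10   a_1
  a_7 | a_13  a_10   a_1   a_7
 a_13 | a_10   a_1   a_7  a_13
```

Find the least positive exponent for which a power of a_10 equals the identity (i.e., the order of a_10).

4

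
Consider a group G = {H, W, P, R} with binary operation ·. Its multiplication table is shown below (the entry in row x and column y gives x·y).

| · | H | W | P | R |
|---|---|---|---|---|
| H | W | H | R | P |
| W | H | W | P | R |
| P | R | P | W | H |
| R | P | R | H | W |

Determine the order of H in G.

The identity element is W (its row matches the header).
H^1 = H
H^2 = H·H = W
The first power of H equal to the identity is H^2, so ord(H) = 2.

2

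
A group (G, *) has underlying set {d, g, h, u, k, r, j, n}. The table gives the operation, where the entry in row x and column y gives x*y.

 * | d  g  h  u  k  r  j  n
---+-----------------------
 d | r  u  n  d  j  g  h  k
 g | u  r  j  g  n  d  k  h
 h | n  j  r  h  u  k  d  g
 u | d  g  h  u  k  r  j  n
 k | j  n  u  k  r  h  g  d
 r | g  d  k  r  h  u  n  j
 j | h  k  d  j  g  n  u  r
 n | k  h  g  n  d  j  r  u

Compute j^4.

j^1 = j
j^2 = j*j = u
j^3 = u*j = j
j^4 = j*j = u
(Structurally, G here is isomorphic to Z_2 x Z_4.)

u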